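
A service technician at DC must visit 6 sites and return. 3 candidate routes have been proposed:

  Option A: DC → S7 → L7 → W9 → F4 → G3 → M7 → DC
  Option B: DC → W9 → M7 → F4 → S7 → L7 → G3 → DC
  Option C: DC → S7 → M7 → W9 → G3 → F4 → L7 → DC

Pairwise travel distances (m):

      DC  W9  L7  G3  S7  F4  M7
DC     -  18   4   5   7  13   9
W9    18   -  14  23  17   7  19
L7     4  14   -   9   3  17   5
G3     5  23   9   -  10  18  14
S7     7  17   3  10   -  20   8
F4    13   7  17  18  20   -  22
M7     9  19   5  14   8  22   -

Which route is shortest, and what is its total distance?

Shortest is Option A, total 72 m.

Option A: 7 + 3 + 14 + 7 + 18 + 14 + 9 = 72
Option B: 18 + 19 + 22 + 20 + 3 + 9 + 5 = 96
Option C: 7 + 8 + 19 + 23 + 18 + 17 + 4 = 96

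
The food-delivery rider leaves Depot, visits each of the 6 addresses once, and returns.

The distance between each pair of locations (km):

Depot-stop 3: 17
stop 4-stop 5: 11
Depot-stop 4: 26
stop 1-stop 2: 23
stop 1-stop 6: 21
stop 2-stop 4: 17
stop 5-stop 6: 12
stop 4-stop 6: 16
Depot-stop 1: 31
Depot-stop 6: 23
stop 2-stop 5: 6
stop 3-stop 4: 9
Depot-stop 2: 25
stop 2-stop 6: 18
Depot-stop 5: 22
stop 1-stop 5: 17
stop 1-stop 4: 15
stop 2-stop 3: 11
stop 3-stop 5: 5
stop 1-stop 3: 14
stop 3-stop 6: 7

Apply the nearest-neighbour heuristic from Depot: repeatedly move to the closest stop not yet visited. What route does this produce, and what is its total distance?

Total distance 104 km via the nearest-neighbour route Depot → stop 3 → stop 5 → stop 2 → stop 4 → stop 1 → stop 6 → Depot.

Depot → [stop 3:17 / stop 5:22 / stop 6:23 / stop 2:25 / stop 4:26 / stop 1:31] → stop 3 (17)
stop 3 → [stop 5:5 / stop 6:7 / stop 4:9 / stop 2:11 / stop 1:14] → stop 5 (5)
stop 5 → [stop 2:6 / stop 4:11 / stop 6:12 / stop 1:17] → stop 2 (6)
stop 2 → [stop 4:17 / stop 6:18 / stop 1:23] → stop 4 (17)
stop 4 → [stop 1:15 / stop 6:16] → stop 1 (15)
stop 1 → [stop 6:21] → stop 6 (21)
Return stop 6→Depot: 23.
Total = 17 + 5 + 6 + 17 + 15 + 21 + 23 = 104.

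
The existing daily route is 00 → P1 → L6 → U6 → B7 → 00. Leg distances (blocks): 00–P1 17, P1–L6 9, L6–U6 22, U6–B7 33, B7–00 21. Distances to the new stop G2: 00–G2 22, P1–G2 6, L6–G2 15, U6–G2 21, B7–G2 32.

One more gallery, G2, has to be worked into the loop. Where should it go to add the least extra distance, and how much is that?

Insertion cost between consecutive stops i–j is d(i,G2) + d(G2,j) − d(i,j):
  between 00 and P1: 22 + 6 − 17 = 11
  between P1 and L6: 6 + 15 − 9 = 12
  between L6 and U6: 15 + 21 − 22 = 14
  between U6 and B7: 21 + 32 − 33 = 20
  between B7 and 00: 32 + 22 − 21 = 33
Cheapest insertion is between 00 and P1, adding 11.
New total = 102 + 11 = 113.

Minimum extra distance: 11 blocks, inserting G2 between 00 and P1.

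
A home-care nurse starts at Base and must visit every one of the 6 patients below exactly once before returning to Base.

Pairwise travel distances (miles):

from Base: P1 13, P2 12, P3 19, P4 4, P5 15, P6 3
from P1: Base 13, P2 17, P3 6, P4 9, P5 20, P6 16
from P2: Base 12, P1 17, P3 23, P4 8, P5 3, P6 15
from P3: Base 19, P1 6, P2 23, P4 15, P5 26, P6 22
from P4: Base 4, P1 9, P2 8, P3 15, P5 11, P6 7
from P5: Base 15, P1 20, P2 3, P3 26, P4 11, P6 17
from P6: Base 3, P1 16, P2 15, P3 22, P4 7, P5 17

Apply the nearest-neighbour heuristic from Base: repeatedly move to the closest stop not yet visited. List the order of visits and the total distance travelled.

66 miles along Base → P6 → P4 → P2 → P5 → P1 → P3 → Base.

Base → [P6:3 / P4:4 / P2:12 / P1:13 / P5:15 / P3:19] → P6 (3)
P6 → [P4:7 / P2:15 / P1:16 / P5:17 / P3:22] → P4 (7)
P4 → [P2:8 / P1:9 / P5:11 / P3:15] → P2 (8)
P2 → [P5:3 / P1:17 / P3:23] → P5 (3)
P5 → [P1:20 / P3:26] → P1 (20)
P1 → [P3:6] → P3 (6)
Return P3→Base: 19.
Total = 3 + 7 + 8 + 3 + 20 + 6 + 19 = 66.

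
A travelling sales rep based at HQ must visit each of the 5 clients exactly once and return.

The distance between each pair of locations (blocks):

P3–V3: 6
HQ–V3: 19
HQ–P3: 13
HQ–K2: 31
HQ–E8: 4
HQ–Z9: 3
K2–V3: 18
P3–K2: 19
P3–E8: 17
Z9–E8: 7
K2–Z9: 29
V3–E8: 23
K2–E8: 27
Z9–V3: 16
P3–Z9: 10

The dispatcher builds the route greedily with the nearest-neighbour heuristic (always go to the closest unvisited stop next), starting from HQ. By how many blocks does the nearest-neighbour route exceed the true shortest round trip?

From HQ: Z9=3, E8=4, P3=13, V3=19, K2=31 → choose Z9 (3).
From Z9: E8=7, P3=10, V3=16, K2=29 → choose E8 (7).
From E8: P3=17, V3=23, K2=27 → choose P3 (17).
From P3: V3=6, K2=19 → choose V3 (6).
From V3: K2=18 → choose K2 (18).
NN route HQ → Z9 → E8 → P3 → V3 → K2 → HQ costs 82.
Optimal: HQ → Z9 → P3 → V3 → K2 → E8 → HQ costs 68 (by enumerating all 60 distinct tours).
Excess = 82 − 68 = 14.

Excess over optimum: 14 blocks.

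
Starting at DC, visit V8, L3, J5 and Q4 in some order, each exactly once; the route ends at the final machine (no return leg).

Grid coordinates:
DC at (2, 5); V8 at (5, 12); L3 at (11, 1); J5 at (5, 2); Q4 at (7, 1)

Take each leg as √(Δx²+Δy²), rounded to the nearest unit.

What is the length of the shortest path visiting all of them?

Minimum one-way distance = 23.

There are 4! = 24 possible orderings.
DC - V8 - L3 - J5 - Q4: 8+13+6+2 = 29
DC - V8 - L3 - Q4 - J5: 8+13+4+2 = 27
DC - V8 - J5 - L3 - Q4: 8+10+6+4 = 28
DC - V8 - J5 - Q4 - L3: 8+10+2+4 = 24
DC - V8 - Q4 - L3 - J5: 8+11+4+6 = 29
DC - V8 - Q4 - J5 - L3: 8+11+2+6 = 27
DC - L3 - V8 - J5 - Q4: 10+13+10+2 = 35
DC - L3 - V8 - Q4 - J5: 10+13+11+2 = 36
DC - L3 - J5 - V8 - Q4: 10+6+10+11 = 37
DC - L3 - J5 - Q4 - V8: 10+6+2+11 = 29
DC - L3 - Q4 - V8 - J5: 10+4+11+10 = 35
DC - L3 - Q4 - J5 - V8: 10+4+2+10 = 26
DC - J5 - V8 - L3 - Q4: 4+10+13+4 = 31
DC - J5 - V8 - Q4 - L3: 4+10+11+4 = 29
… (10 more)
DC - J5 - Q4 - L3 - V8: 4+2+4+13 = 23  ← best
The minimum is 23.
One shortest path: DC → J5 → Q4 → L3 → V8.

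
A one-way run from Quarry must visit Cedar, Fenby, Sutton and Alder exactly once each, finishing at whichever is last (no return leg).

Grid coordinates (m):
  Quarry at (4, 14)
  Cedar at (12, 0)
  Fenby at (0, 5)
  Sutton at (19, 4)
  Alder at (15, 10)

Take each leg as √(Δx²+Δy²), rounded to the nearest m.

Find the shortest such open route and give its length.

There are 4! = 24 possible orderings.
Quarry - Cedar - Fenby - Sutton - Alder: 16+13+19+7 = 55
Quarry - Cedar - Fenby - Alder - Sutton: 16+13+16+7 = 52
Quarry - Cedar - Sutton - Fenby - Alder: 16+8+19+16 = 59
Quarry - Cedar - Sutton - Alder - Fenby: 16+8+7+16 = 47
Quarry - Cedar - Alder - Fenby - Sutton: 16+10+16+19 = 61
Quarry - Cedar - Alder - Sutton - Fenby: 16+10+7+19 = 52
Quarry - Fenby - Cedar - Sutton - Alder: 10+13+8+7 = 38
Quarry - Fenby - Cedar - Alder - Sutton: 10+13+10+7 = 40
Quarry - Fenby - Sutton - Cedar - Alder: 10+19+8+10 = 47
Quarry - Fenby - Sutton - Alder - Cedar: 10+19+7+10 = 46
Quarry - Fenby - Alder - Cedar - Sutton: 10+16+10+8 = 44
Quarry - Fenby - Alder - Sutton - Cedar: 10+16+7+8 = 41
Quarry - Sutton - Cedar - Fenby - Alder: 18+8+13+16 = 55
Quarry - Sutton - Cedar - Alder - Fenby: 18+8+10+16 = 52
… (10 more)
The minimum is 38.
One shortest path: Quarry → Fenby → Cedar → Sutton → Alder.

Shortest open route: 38 m.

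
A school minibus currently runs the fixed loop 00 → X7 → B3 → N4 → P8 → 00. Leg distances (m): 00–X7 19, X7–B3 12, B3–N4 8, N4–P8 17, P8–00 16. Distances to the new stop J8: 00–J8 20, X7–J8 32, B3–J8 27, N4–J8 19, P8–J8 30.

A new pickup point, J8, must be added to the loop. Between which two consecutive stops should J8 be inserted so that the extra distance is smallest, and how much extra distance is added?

Insertion cost between consecutive stops i–j is d(i,J8) + d(J8,j) − d(i,j):
  between 00 and X7: 20 + 32 − 19 = 33
  between X7 and B3: 32 + 27 − 12 = 47
  between B3 and N4: 27 + 19 − 8 = 38
  between N4 and P8: 19 + 30 − 17 = 32
  between P8 and 00: 30 + 20 − 16 = 34
Cheapest insertion is between N4 and P8, adding 32.
New total = 72 + 32 = 104.

+32 m — insert J8 between N4 and P8.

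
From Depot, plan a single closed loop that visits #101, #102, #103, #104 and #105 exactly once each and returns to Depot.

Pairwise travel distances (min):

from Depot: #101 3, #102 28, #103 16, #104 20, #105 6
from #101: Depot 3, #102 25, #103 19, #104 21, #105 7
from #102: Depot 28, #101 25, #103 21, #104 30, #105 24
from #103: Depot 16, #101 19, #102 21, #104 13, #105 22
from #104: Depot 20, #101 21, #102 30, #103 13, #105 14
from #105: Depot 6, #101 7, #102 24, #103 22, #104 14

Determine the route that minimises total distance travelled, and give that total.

Shortest round trip = 82 min.

With 5 stops there are 5!/2 = 60 distinct round trips (a route and its reverse cost the same).
Depot-#101-#102-#103-#104-#105-Depot: 3+25+21+13+14+6 = 82
Depot-#101-#102-#103-#105-#104-Depot: 3+25+21+22+14+20 = 105
Depot-#101-#102-#104-#103-#105-Depot: 3+25+30+13+22+6 = 99
Depot-#101-#102-#104-#105-#103-Depot: 3+25+30+14+22+16 = 110
Depot-#101-#102-#105-#103-#104-Depot: 3+25+24+22+13+20 = 107
Depot-#101-#102-#105-#104-#103-Depot: 3+25+24+14+13+16 = 95
Depot-#101-#103-#102-#104-#105-Depot: 3+19+21+30+14+6 = 93
Depot-#101-#103-#102-#105-#104-Depot: 3+19+21+24+14+20 = 101
Depot-#101-#103-#104-#102-#105-Depot: 3+19+13+30+24+6 = 95
Depot-#101-#103-#104-#105-#102-Depot: 3+19+13+14+24+28 = 101
Depot-#101-#103-#105-#102-#104-Depot: 3+19+22+24+30+20 = 118
Depot-#101-#103-#105-#104-#102-Depot: 3+19+22+14+30+28 = 116
Depot-#101-#104-#102-#103-#105-Depot: 3+21+30+21+22+6 = 103
Depot-#101-#104-#102-#105-#103-Depot: 3+21+30+24+22+16 = 116
… (46 more)
The minimum is 82.
One optimal route: Depot → #101 → #102 → #103 → #104 → #105 → Depot (or its reverse).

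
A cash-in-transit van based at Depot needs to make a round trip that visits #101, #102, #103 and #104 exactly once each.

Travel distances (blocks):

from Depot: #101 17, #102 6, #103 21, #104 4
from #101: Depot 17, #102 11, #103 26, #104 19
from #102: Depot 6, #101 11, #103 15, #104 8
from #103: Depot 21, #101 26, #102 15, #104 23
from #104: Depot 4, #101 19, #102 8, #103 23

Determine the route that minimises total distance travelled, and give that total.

Shortest round trip = 70 blocks.

With 4 stops there are 4!/2 = 12 distinct round trips (a route and its reverse cost the same).
Depot-#101-#102-#103-#104-Depot: 17+11+15+23+4 = 70
Depot-#101-#102-#104-#103-Depot: 17+11+8+23+21 = 80
Depot-#101-#103-#102-#104-Depot: 17+26+15+8+4 = 70
Depot-#101-#103-#104-#102-Depot: 17+26+23+8+6 = 80
Depot-#101-#104-#102-#103-Depot: 17+19+8+15+21 = 80
Depot-#101-#104-#103-#102-Depot: 17+19+23+15+6 = 80
Depot-#102-#101-#103-#104-Depot: 6+11+26+23+4 = 70
Depot-#102-#101-#104-#103-Depot: 6+11+19+23+21 = 80
Depot-#102-#103-#101-#104-Depot: 6+15+26+19+4 = 70
Depot-#102-#104-#101-#103-Depot: 6+8+19+26+21 = 80
Depot-#103-#101-#102-#104-Depot: 21+26+11+8+4 = 70
Depot-#103-#102-#101-#104-Depot: 21+15+11+19+4 = 70
The minimum is 70.
One optimal route: Depot → #101 → #102 → #103 → #104 → Depot (or its reverse).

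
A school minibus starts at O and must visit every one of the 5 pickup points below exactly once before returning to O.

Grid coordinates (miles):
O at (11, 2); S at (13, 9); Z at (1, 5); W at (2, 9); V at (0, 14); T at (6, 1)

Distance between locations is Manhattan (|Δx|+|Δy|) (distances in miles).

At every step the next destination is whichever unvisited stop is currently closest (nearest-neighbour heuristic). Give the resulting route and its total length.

Nearest-neighbour total = 54 miles; route O → T → Z → W → V → S → O.

O → [T:6 / S:9 / Z:13 / W:16 / V:23] → T (6)
T → [Z:9 / W:12 / S:15 / V:19] → Z (9)
Z → [W:5 / V:10 / S:16] → W (5)
W → [V:7 / S:11] → V (7)
V → [S:18] → S (18)
Return S→O: 9.
Total = 6 + 9 + 5 + 7 + 18 + 9 = 54.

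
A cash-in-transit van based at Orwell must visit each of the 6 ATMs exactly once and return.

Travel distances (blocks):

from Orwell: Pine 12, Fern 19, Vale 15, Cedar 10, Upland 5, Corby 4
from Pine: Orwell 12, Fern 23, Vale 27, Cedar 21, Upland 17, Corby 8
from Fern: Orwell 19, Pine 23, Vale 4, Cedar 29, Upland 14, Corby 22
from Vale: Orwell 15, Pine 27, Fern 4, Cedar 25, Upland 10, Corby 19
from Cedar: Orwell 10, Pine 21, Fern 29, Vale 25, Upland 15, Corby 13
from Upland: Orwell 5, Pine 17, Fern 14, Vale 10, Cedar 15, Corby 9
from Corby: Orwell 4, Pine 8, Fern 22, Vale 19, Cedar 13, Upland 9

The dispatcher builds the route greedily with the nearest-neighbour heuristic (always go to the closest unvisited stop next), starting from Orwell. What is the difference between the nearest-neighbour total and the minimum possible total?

Orwell: Corby=4, Upland=5, Cedar=10, Pine=12, Vale=15, Fern=19 ⇒ Corby
Corby: Pine=8, Upland=9, Cedar=13, Vale=19, Fern=22 ⇒ Pine
Pine: Upland=17, Cedar=21, Fern=23, Vale=27 ⇒ Upland
Upland: Vale=10, Fern=14, Cedar=15 ⇒ Vale
Vale: Fern=4, Cedar=25 ⇒ Fern
Fern: Cedar=29 ⇒ Cedar
NN route Orwell → Corby → Pine → Upland → Vale → Fern → Cedar → Orwell costs 82.
Optimal: Orwell → Cedar → Corby → Pine → Fern → Vale → Upland → Orwell costs 73 (by enumerating all 360 distinct tours).
Excess = 82 − 73 = 9.

9 blocks longer than the optimal tour.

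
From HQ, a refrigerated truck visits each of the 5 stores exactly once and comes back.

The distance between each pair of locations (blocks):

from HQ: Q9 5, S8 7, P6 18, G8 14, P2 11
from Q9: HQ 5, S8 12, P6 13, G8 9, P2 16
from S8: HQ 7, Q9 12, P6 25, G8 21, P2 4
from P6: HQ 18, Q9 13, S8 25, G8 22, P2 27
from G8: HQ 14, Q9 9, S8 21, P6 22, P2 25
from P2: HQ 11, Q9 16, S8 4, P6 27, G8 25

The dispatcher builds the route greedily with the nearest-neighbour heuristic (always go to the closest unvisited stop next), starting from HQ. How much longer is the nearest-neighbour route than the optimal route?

HQ: Q9=5, S8=7, P2=11, G8=14, P6=18 ⇒ Q9
Q9: G8=9, S8=12, P6=13, P2=16 ⇒ G8
G8: S8=21, P6=22, P2=25 ⇒ S8
S8: P2=4, P6=25 ⇒ P2
P2: P6=27 ⇒ P6
NN route HQ → Q9 → G8 → S8 → P2 → P6 → HQ costs 84.
Optimal: HQ → Q9 → G8 → P6 → P2 → S8 → HQ costs 74 (by enumerating all 60 distinct tours).
Excess = 84 − 74 = 10.

10 blocks longer than the optimal tour.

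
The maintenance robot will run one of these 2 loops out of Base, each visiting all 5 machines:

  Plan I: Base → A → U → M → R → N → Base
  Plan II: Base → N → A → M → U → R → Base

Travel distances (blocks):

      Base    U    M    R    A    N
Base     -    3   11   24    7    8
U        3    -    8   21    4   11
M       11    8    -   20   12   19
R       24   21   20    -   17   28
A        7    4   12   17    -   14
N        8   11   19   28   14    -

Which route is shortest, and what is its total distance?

Plan I: 7 + 4 + 8 + 20 + 28 + 8 = 75
Plan II: 8 + 14 + 12 + 8 + 21 + 24 = 87

75 blocks — Plan I is the shortest.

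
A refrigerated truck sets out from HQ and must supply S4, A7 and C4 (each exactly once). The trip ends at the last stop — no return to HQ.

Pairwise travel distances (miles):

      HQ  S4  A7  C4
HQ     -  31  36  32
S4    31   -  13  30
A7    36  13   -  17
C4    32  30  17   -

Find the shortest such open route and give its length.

Shortest open route: 61 miles.

There are 3! = 6 possible orderings.
HQ → S4 → A7 → C4: 31+13+17 = 61
HQ → S4 → C4 → A7: 31+30+17 = 78
HQ → A7 → S4 → C4: 36+13+30 = 79
HQ → A7 → C4 → S4: 36+17+30 = 83
HQ → C4 → S4 → A7: 32+30+13 = 75
HQ → C4 → A7 → S4: 32+17+13 = 62
The minimum is 61.
One shortest path: HQ → S4 → A7 → C4.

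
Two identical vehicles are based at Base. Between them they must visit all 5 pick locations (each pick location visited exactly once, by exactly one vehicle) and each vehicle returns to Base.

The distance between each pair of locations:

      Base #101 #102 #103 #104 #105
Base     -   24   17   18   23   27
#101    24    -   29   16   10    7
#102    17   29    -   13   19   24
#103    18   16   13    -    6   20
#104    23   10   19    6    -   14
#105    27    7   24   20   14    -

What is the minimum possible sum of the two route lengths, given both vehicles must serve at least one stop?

Minimum combined distance: 102.

Try each way of splitting the stops between the two vehicles (each non-empty) and, for each split, find the best tour for each vehicle:
  {#101} + {#102, #103, #104, #105}: 48 + 77 = 125
  {#102} + {#101, #103, #104, #105}: 34 + 68 = 102
  {#101, #102} + {#103, #104, #105}: 70 + 65 = 135
  {#103} + {#101, #102, #104, #105}: 36 + 80 = 116
  {#101, #103} + {#102, #104, #105}: 58 + 77 = 135
  {#102, #103} + {#101, #104, #105}: 48 + 67 = 115
  … (15 splits in total)
Best: vehicle 1 Base → #102 → Base = 34; vehicle 2 Base → #103 → #104 → #101 → #105 → Base = 68; combined 102.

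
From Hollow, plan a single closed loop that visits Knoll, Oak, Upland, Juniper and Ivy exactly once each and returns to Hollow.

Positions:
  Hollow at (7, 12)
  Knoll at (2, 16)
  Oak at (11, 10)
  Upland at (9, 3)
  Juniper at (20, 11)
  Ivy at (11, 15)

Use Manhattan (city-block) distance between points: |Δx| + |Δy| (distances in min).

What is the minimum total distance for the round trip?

62 min — the shortest possible round trip.

There are 60 distinct closed tours to check (reversals are equivalent).
Hollow-Knoll-Oak-Upland-Juniper-Ivy-Hollow: 9+15+9+19+13+7 = 72
Hollow-Knoll-Oak-Upland-Ivy-Juniper-Hollow: 9+15+9+14+13+14 = 74
Hollow-Knoll-Oak-Juniper-Upland-Ivy-Hollow: 9+15+10+19+14+7 = 74
Hollow-Knoll-Oak-Juniper-Ivy-Upland-Hollow: 9+15+10+13+14+11 = 72
Hollow-Knoll-Oak-Ivy-Upland-Juniper-Hollow: 9+15+5+14+19+14 = 76
Hollow-Knoll-Oak-Ivy-Juniper-Upland-Hollow: 9+15+5+13+19+11 = 72
Hollow-Knoll-Upland-Oak-Juniper-Ivy-Hollow: 9+20+9+10+13+7 = 68
Hollow-Knoll-Upland-Oak-Ivy-Juniper-Hollow: 9+20+9+5+13+14 = 70
Hollow-Knoll-Upland-Juniper-Oak-Ivy-Hollow: 9+20+19+10+5+7 = 70
Hollow-Knoll-Upland-Juniper-Ivy-Oak-Hollow: 9+20+19+13+5+6 = 72
Hollow-Knoll-Upland-Ivy-Oak-Juniper-Hollow: 9+20+14+5+10+14 = 72
Hollow-Knoll-Upland-Ivy-Juniper-Oak-Hollow: 9+20+14+13+10+6 = 72
Hollow-Knoll-Juniper-Oak-Upland-Ivy-Hollow: 9+23+10+9+14+7 = 72
Hollow-Knoll-Juniper-Oak-Ivy-Upland-Hollow: 9+23+10+5+14+11 = 72
… (46 more)
Hollow-Knoll-Ivy-Juniper-Oak-Upland-Hollow: 9+10+13+10+9+11 = 62  ← best
The minimum is 62.
One optimal route: Hollow → Knoll → Ivy → Juniper → Oak → Upland → Hollow (or its reverse).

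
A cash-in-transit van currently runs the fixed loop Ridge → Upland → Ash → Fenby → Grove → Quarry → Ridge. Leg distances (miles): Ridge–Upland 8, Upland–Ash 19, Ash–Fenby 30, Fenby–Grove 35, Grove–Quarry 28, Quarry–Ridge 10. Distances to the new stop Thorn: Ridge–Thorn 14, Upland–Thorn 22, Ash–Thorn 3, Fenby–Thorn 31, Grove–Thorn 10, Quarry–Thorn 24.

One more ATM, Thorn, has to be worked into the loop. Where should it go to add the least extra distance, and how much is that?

Adding 4 miles by placing Thorn on the Ash–Fenby leg.

Insertion cost between consecutive stops i–j is d(i,Thorn) + d(Thorn,j) − d(i,j):
  between Ridge and Upland: 14 + 22 − 8 = 28
  between Upland and Ash: 22 + 3 − 19 = 6
  between Ash and Fenby: 3 + 31 − 30 = 4
  between Fenby and Grove: 31 + 10 − 35 = 6
  between Grove and Quarry: 10 + 24 − 28 = 6
  between Quarry and Ridge: 24 + 14 − 10 = 28
Cheapest insertion is between Ash and Fenby, adding 4.
New total = 130 + 4 = 134.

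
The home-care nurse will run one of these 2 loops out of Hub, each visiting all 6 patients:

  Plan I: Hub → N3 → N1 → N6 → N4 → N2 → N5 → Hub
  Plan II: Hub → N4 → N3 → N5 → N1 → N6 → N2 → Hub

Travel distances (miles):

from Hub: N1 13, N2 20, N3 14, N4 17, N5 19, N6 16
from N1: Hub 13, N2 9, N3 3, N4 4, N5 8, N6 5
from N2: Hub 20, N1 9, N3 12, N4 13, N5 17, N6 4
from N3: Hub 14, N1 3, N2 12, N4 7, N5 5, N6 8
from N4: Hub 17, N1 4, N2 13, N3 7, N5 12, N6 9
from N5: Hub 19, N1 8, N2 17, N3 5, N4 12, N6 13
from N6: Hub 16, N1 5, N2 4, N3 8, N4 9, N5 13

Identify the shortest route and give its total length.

Plan I: 14 + 3 + 5 + 9 + 13 + 17 + 19 = 80
Plan II: 17 + 7 + 5 + 8 + 5 + 4 + 20 = 66

Shortest is Plan II, total 66 miles.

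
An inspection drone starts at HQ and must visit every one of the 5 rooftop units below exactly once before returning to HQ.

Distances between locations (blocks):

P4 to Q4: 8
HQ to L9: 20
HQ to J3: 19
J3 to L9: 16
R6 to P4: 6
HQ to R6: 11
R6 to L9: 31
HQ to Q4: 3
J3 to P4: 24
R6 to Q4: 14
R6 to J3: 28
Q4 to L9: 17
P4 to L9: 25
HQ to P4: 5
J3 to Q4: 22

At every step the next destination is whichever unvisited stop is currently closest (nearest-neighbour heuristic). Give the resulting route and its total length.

From HQ: distances to unvisited — Q4=3, P4=5, R6=11, J3=19, L9=20. Nearest is Q4 (3).
From Q4: distances to unvisited — P4=8, R6=14, L9=17, J3=22. Nearest is P4 (8).
From P4: distances to unvisited — R6=6, J3=24, L9=25. Nearest is R6 (6).
From R6: distances to unvisited — J3=28, L9=31. Nearest is J3 (28).
From J3: distances to unvisited — L9=16. Nearest is L9 (16).
Return L9→HQ: 20.
Total = 3 + 8 + 6 + 28 + 16 + 20 = 81.

Total distance 81 blocks via the nearest-neighbour route HQ → Q4 → P4 → R6 → J3 → L9 → HQ.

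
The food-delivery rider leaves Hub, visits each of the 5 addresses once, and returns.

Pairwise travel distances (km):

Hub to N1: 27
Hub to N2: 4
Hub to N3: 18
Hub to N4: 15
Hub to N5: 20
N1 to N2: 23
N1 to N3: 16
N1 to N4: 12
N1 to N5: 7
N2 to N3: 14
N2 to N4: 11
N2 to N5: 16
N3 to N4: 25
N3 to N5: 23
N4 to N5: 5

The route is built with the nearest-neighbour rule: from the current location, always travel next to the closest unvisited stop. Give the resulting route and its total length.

From Hub: distances to unvisited — N2=4, N4=15, N3=18, N5=20, N1=27. Nearest is N2 (4).
From N2: distances to unvisited — N4=11, N3=14, N5=16, N1=23. Nearest is N4 (11).
From N4: distances to unvisited — N5=5, N1=12, N3=25. Nearest is N5 (5).
From N5: distances to unvisited — N1=7, N3=23. Nearest is N1 (7).
From N1: distances to unvisited — N3=16. Nearest is N3 (16).
Return N3→Hub: 18.
Total = 4 + 11 + 5 + 7 + 16 + 18 = 61.

61 km along Hub → N2 → N4 → N5 → N1 → N3 → Hub.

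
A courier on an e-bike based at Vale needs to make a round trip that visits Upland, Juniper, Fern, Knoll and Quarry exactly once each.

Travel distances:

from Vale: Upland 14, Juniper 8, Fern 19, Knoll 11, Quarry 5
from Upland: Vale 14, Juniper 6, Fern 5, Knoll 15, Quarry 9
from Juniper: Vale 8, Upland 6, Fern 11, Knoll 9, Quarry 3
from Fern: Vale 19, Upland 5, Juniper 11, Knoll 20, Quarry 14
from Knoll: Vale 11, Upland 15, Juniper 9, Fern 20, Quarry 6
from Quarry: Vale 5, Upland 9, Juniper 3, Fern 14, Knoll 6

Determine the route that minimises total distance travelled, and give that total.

Vale→Upland→Juniper→Fern→Knoll→Quarry→Vale: 14+6+11+20+6+5 = 62
Vale→Upland→Juniper→Fern→Quarry→Knoll→Vale: 14+6+11+14+6+11 = 62
Vale→Upland→Juniper→Knoll→Fern→Quarry→Vale: 14+6+9+20+14+5 = 68
Vale→Upland→Juniper→Knoll→Quarry→Fern→Vale: 14+6+9+6+14+19 = 68
Vale→Upland→Juniper→Quarry→Fern→Knoll→Vale: 14+6+3+14+20+11 = 68
Vale→Upland→Juniper→Quarry→Knoll→Fern→Vale: 14+6+3+6+20+19 = 68
Vale→Upland→Fern→Juniper→Knoll→Quarry→Vale: 14+5+11+9+6+5 = 50
Vale→Upland→Fern→Juniper→Quarry→Knoll→Vale: 14+5+11+3+6+11 = 50
Vale→Upland→Fern→Knoll→Juniper→Quarry→Vale: 14+5+20+9+3+5 = 56
Vale→Upland→Fern→Knoll→Quarry→Juniper→Vale: 14+5+20+6+3+8 = 56
Vale→Upland→Fern→Quarry→Juniper→Knoll→Vale: 14+5+14+3+9+11 = 56
Vale→Upland→Fern→Quarry→Knoll→Juniper→Vale: 14+5+14+6+9+8 = 56
Vale→Upland→Knoll→Juniper→Fern→Quarry→Vale: 14+15+9+11+14+5 = 68
Vale→Upland→Knoll→Juniper→Quarry→Fern→Vale: 14+15+9+3+14+19 = 74
… (46 more)
The minimum is 50.
One optimal route: Vale → Upland → Fern → Juniper → Knoll → Quarry → Vale (or its reverse).

50 — the shortest possible round trip.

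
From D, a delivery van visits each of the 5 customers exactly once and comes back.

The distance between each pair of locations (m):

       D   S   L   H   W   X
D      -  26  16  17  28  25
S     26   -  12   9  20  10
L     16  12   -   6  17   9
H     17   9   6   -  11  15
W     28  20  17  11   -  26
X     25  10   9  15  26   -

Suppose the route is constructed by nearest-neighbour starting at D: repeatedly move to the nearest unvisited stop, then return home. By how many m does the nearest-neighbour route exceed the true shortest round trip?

D: L=16, H=17, X=25, S=26, W=28 ⇒ L
L: H=6, X=9, S=12, W=17 ⇒ H
H: S=9, W=11, X=15 ⇒ S
S: X=10, W=20 ⇒ X
X: W=26 ⇒ W
NN route D → L → H → S → X → W → D costs 95.
Optimal: D → L → X → S → H → W → D costs 83 (by enumerating all 60 distinct tours).
Excess = 95 − 83 = 12.

12 m longer than the optimal tour.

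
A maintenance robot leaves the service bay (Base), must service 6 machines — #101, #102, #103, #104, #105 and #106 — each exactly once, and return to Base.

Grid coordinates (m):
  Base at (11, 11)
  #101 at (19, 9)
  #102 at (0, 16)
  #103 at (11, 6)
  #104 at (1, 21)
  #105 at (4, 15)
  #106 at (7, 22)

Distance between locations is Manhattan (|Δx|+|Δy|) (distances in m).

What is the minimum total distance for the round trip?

With 6 stops there are 6!/2 = 360 distinct round trips (a route and its reverse cost the same).
Base→#101→#102→#103→#104→#105→#106→Base: 10+26+21+25+9+10+15 = 116
Base→#101→#102→#103→#104→#106→#105→Base: 10+26+21+25+7+10+11 = 110
Base→#101→#102→#103→#105→#104→#106→Base: 10+26+21+16+9+7+15 = 104
Base→#101→#102→#103→#105→#106→#104→Base: 10+26+21+16+10+7+20 = 110
Base→#101→#102→#103→#106→#104→#105→Base: 10+26+21+20+7+9+11 = 104
Base→#101→#102→#103→#106→#105→#104→Base: 10+26+21+20+10+9+20 = 116
Base→#101→#102→#104→#103→#105→#106→Base: 10+26+6+25+16+10+15 = 108
Base→#101→#102→#104→#103→#106→#105→Base: 10+26+6+25+20+10+11 = 108
… (352 more)
Base→#101→#103→#105→#102→#104→#106→Base: 10+11+16+5+6+7+15 = 70  ← best
The minimum is 70.
One optimal route: Base → #101 → #103 → #105 → #102 → #104 → #106 → Base (or its reverse).

Minimum total distance: 70 m.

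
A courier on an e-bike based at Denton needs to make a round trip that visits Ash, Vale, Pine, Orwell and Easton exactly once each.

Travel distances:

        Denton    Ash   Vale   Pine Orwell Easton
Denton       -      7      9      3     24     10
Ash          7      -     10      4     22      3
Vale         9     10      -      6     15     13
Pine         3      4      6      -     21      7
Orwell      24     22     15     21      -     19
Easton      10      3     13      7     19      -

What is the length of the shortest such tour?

Minimum total distance: 53.

Denton→Ash→Vale→Pine→Orwell→Easton→Denton: 7+10+6+21+19+10 = 73
Denton→Ash→Vale→Pine→Easton→Orwell→Denton: 7+10+6+7+19+24 = 73
Denton→Ash→Vale→Orwell→Pine→Easton→Denton: 7+10+15+21+7+10 = 70
Denton→Ash→Vale→Orwell→Easton→Pine→Denton: 7+10+15+19+7+3 = 61
Denton→Ash→Vale→Easton→Pine→Orwell→Denton: 7+10+13+7+21+24 = 82
Denton→Ash→Vale→Easton→Orwell→Pine→Denton: 7+10+13+19+21+3 = 73
Denton→Ash→Pine→Vale→Orwell→Easton→Denton: 7+4+6+15+19+10 = 61
Denton→Ash→Pine→Vale→Easton→Orwell→Denton: 7+4+6+13+19+24 = 73
Denton→Ash→Pine→Orwell→Vale→Easton→Denton: 7+4+21+15+13+10 = 70
Denton→Ash→Pine→Orwell→Easton→Vale→Denton: 7+4+21+19+13+9 = 73
Denton→Ash→Pine→Easton→Vale→Orwell→Denton: 7+4+7+13+15+24 = 70
Denton→Ash→Pine→Easton→Orwell→Vale→Denton: 7+4+7+19+15+9 = 61
Denton→Ash→Orwell→Vale→Pine→Easton→Denton: 7+22+15+6+7+10 = 67
Denton→Ash→Orwell→Vale→Easton→Pine→Denton: 7+22+15+13+7+3 = 67
… (46 more)
Denton→Ash→Easton→Orwell→Vale→Pine→Denton: 7+3+19+15+6+3 = 53  ← best
The minimum is 53.
One optimal route: Denton → Ash → Easton → Orwell → Vale → Pine → Denton (or its reverse).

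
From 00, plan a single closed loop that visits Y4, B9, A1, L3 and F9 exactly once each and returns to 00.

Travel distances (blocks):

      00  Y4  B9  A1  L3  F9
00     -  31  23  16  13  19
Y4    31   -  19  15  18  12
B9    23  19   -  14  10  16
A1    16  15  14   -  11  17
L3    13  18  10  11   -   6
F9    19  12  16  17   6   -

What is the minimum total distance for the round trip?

00 → Y4 → B9 → A1 → L3 → F9 → 00: 31+19+14+11+6+19 = 100
00 → Y4 → B9 → A1 → F9 → L3 → 00: 31+19+14+17+6+13 = 100
00 → Y4 → B9 → L3 → A1 → F9 → 00: 31+19+10+11+17+19 = 107
00 → Y4 → B9 → L3 → F9 → A1 → 00: 31+19+10+6+17+16 = 99
00 → Y4 → B9 → F9 → A1 → L3 → 00: 31+19+16+17+11+13 = 107
00 → Y4 → B9 → F9 → L3 → A1 → 00: 31+19+16+6+11+16 = 99
00 → Y4 → A1 → B9 → L3 → F9 → 00: 31+15+14+10+6+19 = 95
00 → Y4 → A1 → B9 → F9 → L3 → 00: 31+15+14+16+6+13 = 95
00 → Y4 → A1 → L3 → B9 → F9 → 00: 31+15+11+10+16+19 = 102
00 → Y4 → A1 → L3 → F9 → B9 → 00: 31+15+11+6+16+23 = 102
00 → Y4 → A1 → F9 → B9 → L3 → 00: 31+15+17+16+10+13 = 102
00 → Y4 → A1 → F9 → L3 → B9 → 00: 31+15+17+6+10+23 = 102
00 → Y4 → L3 → B9 → A1 → F9 → 00: 31+18+10+14+17+19 = 109
00 → Y4 → L3 → B9 → F9 → A1 → 00: 31+18+10+16+17+16 = 108
… (46 more)
00 → A1 → B9 → Y4 → F9 → L3 → 00: 16+14+19+12+6+13 = 80  ← best
The minimum is 80.
One optimal route: 00 → A1 → B9 → Y4 → F9 → L3 → 00 (or its reverse).

80 blocks — the shortest possible round trip.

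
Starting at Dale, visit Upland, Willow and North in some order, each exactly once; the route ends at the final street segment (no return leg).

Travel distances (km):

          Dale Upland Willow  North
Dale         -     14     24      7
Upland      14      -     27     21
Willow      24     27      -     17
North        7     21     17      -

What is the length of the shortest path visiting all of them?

51 km — the minimum one-way total.

There are 3! = 6 possible orderings.
Dale - Upland - Willow - North: 14+27+17 = 58
Dale - Upland - North - Willow: 14+21+17 = 52
Dale - Willow - Upland - North: 24+27+21 = 72
Dale - Willow - North - Upland: 24+17+21 = 62
Dale - North - Upland - Willow: 7+21+27 = 55
Dale - North - Willow - Upland: 7+17+27 = 51
The minimum is 51.
One shortest path: Dale → North → Willow → Upland.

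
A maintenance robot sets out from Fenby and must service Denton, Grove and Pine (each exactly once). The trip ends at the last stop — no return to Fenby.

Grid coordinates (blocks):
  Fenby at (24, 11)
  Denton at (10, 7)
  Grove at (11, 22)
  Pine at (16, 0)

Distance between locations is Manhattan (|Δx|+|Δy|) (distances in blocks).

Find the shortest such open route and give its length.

48 blocks — the minimum one-way total.

There are 3! = 6 possible orderings.
Fenby→Denton→Grove→Pine: 18+16+27 = 61
Fenby→Denton→Pine→Grove: 18+13+27 = 58
Fenby→Grove→Denton→Pine: 24+16+13 = 53
Fenby→Grove→Pine→Denton: 24+27+13 = 64
Fenby→Pine→Denton→Grove: 19+13+16 = 48
Fenby→Pine→Grove→Denton: 19+27+16 = 62
The minimum is 48.
One shortest path: Fenby → Pine → Denton → Grove.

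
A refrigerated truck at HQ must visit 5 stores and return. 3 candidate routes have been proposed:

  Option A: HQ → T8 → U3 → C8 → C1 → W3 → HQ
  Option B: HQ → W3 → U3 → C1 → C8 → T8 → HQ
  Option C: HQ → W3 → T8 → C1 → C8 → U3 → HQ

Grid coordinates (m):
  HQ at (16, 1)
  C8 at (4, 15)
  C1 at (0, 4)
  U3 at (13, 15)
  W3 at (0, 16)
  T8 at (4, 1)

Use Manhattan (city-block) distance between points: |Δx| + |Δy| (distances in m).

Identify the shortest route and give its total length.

Option A: 12 + 23 + 9 + 15 + 12 + 31 = 102
Option B: 31 + 14 + 24 + 15 + 14 + 12 = 110
Option C: 31 + 19 + 7 + 15 + 9 + 17 = 98

Shortest is Option C, total 98 m.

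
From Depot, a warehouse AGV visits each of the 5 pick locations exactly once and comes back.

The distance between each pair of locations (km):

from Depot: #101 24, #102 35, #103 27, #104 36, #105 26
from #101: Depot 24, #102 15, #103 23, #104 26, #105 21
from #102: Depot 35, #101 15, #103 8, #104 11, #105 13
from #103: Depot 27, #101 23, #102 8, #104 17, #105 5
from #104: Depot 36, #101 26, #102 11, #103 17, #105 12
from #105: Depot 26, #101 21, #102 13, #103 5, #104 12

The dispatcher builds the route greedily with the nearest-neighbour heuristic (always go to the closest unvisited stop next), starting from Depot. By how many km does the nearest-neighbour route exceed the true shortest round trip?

6 km longer than the optimal tour.

From Depot: #101=24, #105=26, #103=27, #102=35, #104=36 → choose #101 (24).
From #101: #102=15, #105=21, #103=23, #104=26 → choose #102 (15).
From #102: #103=8, #104=11, #105=13 → choose #103 (8).
From #103: #105=5, #104=17 → choose #105 (5).
From #105: #104=12 → choose #104 (12).
NN route Depot → #101 → #102 → #103 → #105 → #104 → Depot costs 100.
Optimal: Depot → #101 → #102 → #104 → #105 → #103 → Depot costs 94 (by enumerating all 60 distinct tours).
Excess = 100 − 94 = 6.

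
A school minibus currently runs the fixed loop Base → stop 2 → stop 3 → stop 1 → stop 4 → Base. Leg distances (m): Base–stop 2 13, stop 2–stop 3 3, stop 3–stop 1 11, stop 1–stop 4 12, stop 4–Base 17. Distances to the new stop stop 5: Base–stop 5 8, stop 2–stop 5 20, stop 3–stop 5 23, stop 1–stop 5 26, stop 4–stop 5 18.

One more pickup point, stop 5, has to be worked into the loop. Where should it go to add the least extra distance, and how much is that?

+9 m — insert stop 5 between stop 4 and Base.

Insertion cost between consecutive stops i–j is d(i,stop 5) + d(stop 5,j) − d(i,j):
  between Base and stop 2: 8 + 20 − 13 = 15
  between stop 2 and stop 3: 20 + 23 − 3 = 40
  between stop 3 and stop 1: 23 + 26 − 11 = 38
  between stop 1 and stop 4: 26 + 18 − 12 = 32
  between stop 4 and Base: 18 + 8 − 17 = 9
Cheapest insertion is between stop 4 and Base, adding 9.
New total = 56 + 9 = 65.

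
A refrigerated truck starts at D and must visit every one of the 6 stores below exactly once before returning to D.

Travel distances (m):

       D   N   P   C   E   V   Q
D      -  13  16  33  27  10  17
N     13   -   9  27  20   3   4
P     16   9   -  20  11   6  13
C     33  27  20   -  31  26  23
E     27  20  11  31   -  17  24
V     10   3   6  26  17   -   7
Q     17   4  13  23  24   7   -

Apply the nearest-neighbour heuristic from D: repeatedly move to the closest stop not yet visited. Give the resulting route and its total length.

Nearest-neighbour total = 105 m; route D → V → N → Q → P → E → C → D.

From D: distances to unvisited — V=10, N=13, P=16, Q=17, E=27, C=33. Nearest is V (10).
From V: distances to unvisited — N=3, P=6, Q=7, E=17, C=26. Nearest is N (3).
From N: distances to unvisited — Q=4, P=9, E=20, C=27. Nearest is Q (4).
From Q: distances to unvisited — P=13, C=23, E=24. Nearest is P (13).
From P: distances to unvisited — E=11, C=20. Nearest is E (11).
From E: distances to unvisited — C=31. Nearest is C (31).
Return C→D: 33.
Total = 10 + 3 + 4 + 13 + 11 + 31 + 33 = 105.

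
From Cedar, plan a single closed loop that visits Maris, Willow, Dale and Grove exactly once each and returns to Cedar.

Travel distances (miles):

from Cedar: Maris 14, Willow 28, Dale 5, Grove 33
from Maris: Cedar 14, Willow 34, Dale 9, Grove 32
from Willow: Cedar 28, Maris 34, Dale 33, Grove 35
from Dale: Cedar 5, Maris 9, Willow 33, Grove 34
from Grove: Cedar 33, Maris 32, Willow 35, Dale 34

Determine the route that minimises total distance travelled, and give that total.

Cedar→Maris→Willow→Dale→Grove→Cedar: 14+34+33+34+33 = 148
Cedar→Maris→Willow→Grove→Dale→Cedar: 14+34+35+34+5 = 122
Cedar→Maris→Dale→Willow→Grove→Cedar: 14+9+33+35+33 = 124
Cedar→Maris→Dale→Grove→Willow→Cedar: 14+9+34+35+28 = 120
Cedar→Maris→Grove→Willow→Dale→Cedar: 14+32+35+33+5 = 119
Cedar→Maris→Grove→Dale→Willow→Cedar: 14+32+34+33+28 = 141
Cedar→Willow→Maris→Dale→Grove→Cedar: 28+34+9+34+33 = 138
Cedar→Willow→Maris→Grove→Dale→Cedar: 28+34+32+34+5 = 133
Cedar→Willow→Dale→Maris→Grove→Cedar: 28+33+9+32+33 = 135
Cedar→Willow→Grove→Maris→Dale→Cedar: 28+35+32+9+5 = 109
Cedar→Dale→Maris→Willow→Grove→Cedar: 5+9+34+35+33 = 116
Cedar→Dale→Willow→Maris→Grove→Cedar: 5+33+34+32+33 = 137
The minimum is 109.
One optimal route: Cedar → Willow → Grove → Maris → Dale → Cedar (or its reverse).

Shortest round trip = 109 miles.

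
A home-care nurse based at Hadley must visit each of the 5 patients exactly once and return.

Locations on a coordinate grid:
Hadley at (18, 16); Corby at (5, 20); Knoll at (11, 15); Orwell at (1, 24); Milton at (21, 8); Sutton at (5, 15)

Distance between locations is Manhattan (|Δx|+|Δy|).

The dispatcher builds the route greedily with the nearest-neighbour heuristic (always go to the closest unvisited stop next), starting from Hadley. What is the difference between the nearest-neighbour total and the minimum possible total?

2 longer than the optimal tour.

From Hadley: Knoll=8, Milton=11, Sutton=14, Corby=17, Orwell=25 → choose Knoll (8).
From Knoll: Sutton=6, Corby=11, Milton=17, Orwell=19 → choose Sutton (6).
From Sutton: Corby=5, Orwell=13, Milton=23 → choose Corby (5).
From Corby: Orwell=8, Milton=28 → choose Orwell (8).
From Orwell: Milton=36 → choose Milton (36).
NN route Hadley → Knoll → Sutton → Corby → Orwell → Milton → Hadley costs 74.
Optimal: Hadley → Corby → Orwell → Sutton → Knoll → Milton → Hadley costs 72 (by enumerating all 60 distinct tours).
Excess = 74 − 72 = 2.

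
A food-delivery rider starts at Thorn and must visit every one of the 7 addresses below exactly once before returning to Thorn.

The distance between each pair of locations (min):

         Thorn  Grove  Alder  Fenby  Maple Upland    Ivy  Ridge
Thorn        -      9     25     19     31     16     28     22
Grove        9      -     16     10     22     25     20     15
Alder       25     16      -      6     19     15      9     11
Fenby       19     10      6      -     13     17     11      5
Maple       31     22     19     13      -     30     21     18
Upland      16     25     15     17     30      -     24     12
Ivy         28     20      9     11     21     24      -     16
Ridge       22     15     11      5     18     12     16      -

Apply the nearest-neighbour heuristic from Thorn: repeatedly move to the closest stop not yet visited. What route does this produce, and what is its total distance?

At Thorn the remaining stops are Grove 9, Upland 16, Fenby 19, Ridge 22, Alder 25, Ivy 28, Maple 31; go to Grove.
At Grove the remaining stops are Fenby 10, Ridge 15, Alder 16, Ivy 20, Maple 22, Upland 25; go to Fenby.
At Fenby the remaining stops are Ridge 5, Alder 6, Ivy 11, Maple 13, Upland 17; go to Ridge.
At Ridge the remaining stops are Alder 11, Upland 12, Ivy 16, Maple 18; go to Alder.
At Alder the remaining stops are Ivy 9, Upland 15, Maple 19; go to Ivy.
At Ivy the remaining stops are Maple 21, Upland 24; go to Maple.
At Maple the remaining stops are Upland 30; go to Upland.
Return Upland→Thorn: 16.
Total = 9 + 10 + 5 + 11 + 9 + 21 + 30 + 16 = 111.

111 min along Thorn → Grove → Fenby → Ridge → Alder → Ivy → Maple → Upland → Thorn.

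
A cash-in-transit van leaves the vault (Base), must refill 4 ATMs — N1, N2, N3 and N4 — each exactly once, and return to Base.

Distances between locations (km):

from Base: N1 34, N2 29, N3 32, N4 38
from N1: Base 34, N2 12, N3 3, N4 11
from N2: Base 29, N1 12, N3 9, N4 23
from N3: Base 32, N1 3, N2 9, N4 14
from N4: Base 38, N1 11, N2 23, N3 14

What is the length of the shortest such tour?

Shortest round trip = 90 km.

There are 12 distinct closed tours to check (reversals are equivalent).
Base - N1 - N2 - N3 - N4 - Base: 34+12+9+14+38 = 107
Base - N1 - N2 - N4 - N3 - Base: 34+12+23+14+32 = 115
Base - N1 - N3 - N2 - N4 - Base: 34+3+9+23+38 = 107
Base - N1 - N3 - N4 - N2 - Base: 34+3+14+23+29 = 103
Base - N1 - N4 - N2 - N3 - Base: 34+11+23+9+32 = 109
Base - N1 - N4 - N3 - N2 - Base: 34+11+14+9+29 = 97
Base - N2 - N1 - N3 - N4 - Base: 29+12+3+14+38 = 96
Base - N2 - N1 - N4 - N3 - Base: 29+12+11+14+32 = 98
Base - N2 - N3 - N1 - N4 - Base: 29+9+3+11+38 = 90
Base - N2 - N4 - N1 - N3 - Base: 29+23+11+3+32 = 98
Base - N3 - N1 - N2 - N4 - Base: 32+3+12+23+38 = 108
Base - N3 - N2 - N1 - N4 - Base: 32+9+12+11+38 = 102
The minimum is 90.
One optimal route: Base → N2 → N3 → N1 → N4 → Base (or its reverse).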